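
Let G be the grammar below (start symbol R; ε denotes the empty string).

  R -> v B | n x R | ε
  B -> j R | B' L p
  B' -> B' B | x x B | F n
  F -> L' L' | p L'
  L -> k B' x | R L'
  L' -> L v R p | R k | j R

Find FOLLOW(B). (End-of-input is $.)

In R -> v B: B is at the end, add FOLLOW(R) = { $, j, k, n, p, v, x }.
In B' -> B' B: B is at the end, add FOLLOW(B') = { j, k, n, p, v, x }.
In B' -> x x B: B is at the end, add FOLLOW(B') = { j, k, n, p, v, x }.
Union: FOLLOW(B) = { $, j, k, n, p, v, x }.

{ $, j, k, n, p, v, x }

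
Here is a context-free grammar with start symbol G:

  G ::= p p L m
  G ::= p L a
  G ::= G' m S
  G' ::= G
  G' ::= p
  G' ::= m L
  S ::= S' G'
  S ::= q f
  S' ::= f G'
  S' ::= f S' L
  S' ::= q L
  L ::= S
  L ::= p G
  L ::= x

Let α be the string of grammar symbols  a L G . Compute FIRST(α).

{ a }

a is a terminal; add {a} and stop.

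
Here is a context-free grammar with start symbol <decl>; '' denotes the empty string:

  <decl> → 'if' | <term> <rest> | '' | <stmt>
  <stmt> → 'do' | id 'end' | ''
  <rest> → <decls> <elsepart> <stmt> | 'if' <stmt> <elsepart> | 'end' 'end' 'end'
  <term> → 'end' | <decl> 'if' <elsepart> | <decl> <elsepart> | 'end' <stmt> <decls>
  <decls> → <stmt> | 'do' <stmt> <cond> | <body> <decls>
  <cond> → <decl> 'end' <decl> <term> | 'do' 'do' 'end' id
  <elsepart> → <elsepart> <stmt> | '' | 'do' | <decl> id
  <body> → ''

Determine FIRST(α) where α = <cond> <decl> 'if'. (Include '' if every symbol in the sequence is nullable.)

Add FIRST(<cond>) = { 'do', 'end', 'if', id }; <cond> is not nullable, stop.

{ 'do', 'end', 'if', id }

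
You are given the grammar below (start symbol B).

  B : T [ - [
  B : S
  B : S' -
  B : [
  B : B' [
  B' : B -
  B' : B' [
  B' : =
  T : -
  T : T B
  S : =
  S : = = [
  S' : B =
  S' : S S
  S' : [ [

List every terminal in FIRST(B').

From B' : B -: add FIRST(B) = { -, =, [ }.
From B' : B' [: add FIRST(B') = { -, =, [ }.
B' : = contributes {=}.
Union: FIRST(B') = { -, =, [ }.

{ -, =, [ }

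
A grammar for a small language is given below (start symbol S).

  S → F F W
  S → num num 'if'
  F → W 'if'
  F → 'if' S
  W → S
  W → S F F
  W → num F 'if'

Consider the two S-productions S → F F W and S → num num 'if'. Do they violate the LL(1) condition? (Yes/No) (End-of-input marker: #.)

FIRST(F F W) = { 'if', num } and FIRST(num num 'if') = { num }.
Both contain num, so the two alternatives are not disjoint — LL(1) conflict.

Yes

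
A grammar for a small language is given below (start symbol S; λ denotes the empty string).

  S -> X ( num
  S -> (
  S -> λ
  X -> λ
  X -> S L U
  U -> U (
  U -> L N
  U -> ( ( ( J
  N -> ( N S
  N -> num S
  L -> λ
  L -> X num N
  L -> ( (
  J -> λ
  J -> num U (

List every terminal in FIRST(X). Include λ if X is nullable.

{ (, num, λ }

X -> λ contributes λ.
From X -> S L U: S, L nullable, take FIRST(S) ∪ FIRST(L) ∪ FIRST(U) = { (, num }.
Union: FIRST(X) = { (, num, λ }.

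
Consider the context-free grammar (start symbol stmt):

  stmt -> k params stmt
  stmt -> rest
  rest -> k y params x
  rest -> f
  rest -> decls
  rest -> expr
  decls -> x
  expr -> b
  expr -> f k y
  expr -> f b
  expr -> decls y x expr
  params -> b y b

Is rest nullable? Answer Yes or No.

No nonterminal in this grammar is nullable.
No production of rest has an RHS whose symbols are all nullable, so rest is not nullable.

No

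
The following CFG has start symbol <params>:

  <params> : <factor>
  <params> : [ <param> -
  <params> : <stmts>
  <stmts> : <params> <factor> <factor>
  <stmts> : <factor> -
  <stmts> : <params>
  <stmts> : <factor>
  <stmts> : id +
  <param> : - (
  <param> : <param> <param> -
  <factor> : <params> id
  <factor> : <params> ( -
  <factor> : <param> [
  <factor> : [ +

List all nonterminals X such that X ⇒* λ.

{ } (none)

No nonterminal has an empty production or an RHS whose symbols are all nullable.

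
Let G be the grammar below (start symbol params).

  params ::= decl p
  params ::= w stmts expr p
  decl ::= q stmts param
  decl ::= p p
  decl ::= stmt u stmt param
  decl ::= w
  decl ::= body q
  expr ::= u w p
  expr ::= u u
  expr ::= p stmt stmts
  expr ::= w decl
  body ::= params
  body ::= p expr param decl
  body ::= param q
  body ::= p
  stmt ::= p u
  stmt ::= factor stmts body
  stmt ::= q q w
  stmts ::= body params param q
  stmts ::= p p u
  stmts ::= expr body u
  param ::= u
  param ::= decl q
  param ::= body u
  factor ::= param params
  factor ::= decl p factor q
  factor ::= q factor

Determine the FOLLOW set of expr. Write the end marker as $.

In params ::= w stmts expr p: add FIRST(p) = { p }.
In body ::= p expr param decl: add FIRST(param decl) = { p, q, u, w }.
In stmts ::= expr body u: add FIRST(body u) = { p, q, u, w }.
Union: FOLLOW(expr) = { p, q, u, w }.

{ p, q, u, w }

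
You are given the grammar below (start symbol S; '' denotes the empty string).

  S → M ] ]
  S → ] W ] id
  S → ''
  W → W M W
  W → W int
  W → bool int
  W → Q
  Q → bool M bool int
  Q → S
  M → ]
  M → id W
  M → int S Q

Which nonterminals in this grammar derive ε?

{ Q, S, W }

Directly nullable (have an ''-production): S.
Q → S with every symbol nullable, so Q is nullable.
W → Q with every symbol nullable, so W is nullable.
No other nonterminal has a production whose RHS symbols are all nullable.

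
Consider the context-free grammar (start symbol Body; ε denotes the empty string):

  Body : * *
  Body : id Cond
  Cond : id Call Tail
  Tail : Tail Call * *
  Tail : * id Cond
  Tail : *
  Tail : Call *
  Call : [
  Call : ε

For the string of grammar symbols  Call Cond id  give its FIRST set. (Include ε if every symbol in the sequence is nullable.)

Add FIRST(Call)\{ε} = { [ }; Call is nullable, continue.
Add FIRST(Cond) = { id }; Cond is not nullable, stop.

{ [, id }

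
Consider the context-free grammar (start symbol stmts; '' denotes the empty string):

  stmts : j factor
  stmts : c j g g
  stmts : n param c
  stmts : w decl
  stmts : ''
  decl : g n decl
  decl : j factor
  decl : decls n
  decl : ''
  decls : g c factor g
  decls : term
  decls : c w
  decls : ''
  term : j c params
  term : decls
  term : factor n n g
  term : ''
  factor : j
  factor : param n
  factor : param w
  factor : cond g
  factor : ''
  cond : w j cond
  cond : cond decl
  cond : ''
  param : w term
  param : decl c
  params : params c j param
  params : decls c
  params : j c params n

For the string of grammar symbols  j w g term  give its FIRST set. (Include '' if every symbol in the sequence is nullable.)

{ j }

j is a terminal; add {j} and stop.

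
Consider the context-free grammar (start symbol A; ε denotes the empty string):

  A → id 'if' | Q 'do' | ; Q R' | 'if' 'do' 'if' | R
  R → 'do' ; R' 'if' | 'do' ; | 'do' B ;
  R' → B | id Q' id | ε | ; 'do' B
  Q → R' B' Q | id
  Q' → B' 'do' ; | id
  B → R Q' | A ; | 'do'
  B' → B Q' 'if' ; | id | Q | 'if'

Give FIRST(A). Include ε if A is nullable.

{ 'do', 'if', ;, id }

A → id 'if' contributes {id}.
From A → Q 'do': add FIRST(Q) = { 'do', 'if', ;, id }.
A → ; Q R' contributes {;}.
A → 'if' 'do' 'if' contributes {'if'}.
From A → R: add FIRST(R) = { 'do' }.
Union: FIRST(A) = { 'do', 'if', ;, id }.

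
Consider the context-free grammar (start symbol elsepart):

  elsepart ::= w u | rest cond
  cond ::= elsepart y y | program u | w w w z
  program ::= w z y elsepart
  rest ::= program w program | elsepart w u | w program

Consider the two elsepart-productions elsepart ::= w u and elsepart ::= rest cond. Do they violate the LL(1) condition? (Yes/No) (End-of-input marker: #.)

FIRST(w u) = { w } and FIRST(rest cond) = { w }.
Both contain w, so the two alternatives are not disjoint — LL(1) conflict.

Yes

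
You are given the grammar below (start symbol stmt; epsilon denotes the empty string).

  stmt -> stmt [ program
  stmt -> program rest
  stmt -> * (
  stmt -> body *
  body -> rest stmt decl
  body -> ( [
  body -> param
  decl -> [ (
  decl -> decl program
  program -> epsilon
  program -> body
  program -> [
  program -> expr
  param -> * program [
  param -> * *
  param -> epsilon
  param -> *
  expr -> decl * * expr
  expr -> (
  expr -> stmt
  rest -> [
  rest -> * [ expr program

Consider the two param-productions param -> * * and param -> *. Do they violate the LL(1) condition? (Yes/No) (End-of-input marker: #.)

Yes

FIRST(* *) = { * } and FIRST(*) = { * }.
Both contain *, so the two alternatives are not disjoint — LL(1) conflict.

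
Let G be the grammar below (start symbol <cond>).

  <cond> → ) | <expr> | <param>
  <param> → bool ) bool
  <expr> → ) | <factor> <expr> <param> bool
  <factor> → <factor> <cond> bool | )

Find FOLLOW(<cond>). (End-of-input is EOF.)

{ EOF, bool }

<cond> is the start symbol, so EOF ∈ FOLLOW(<cond>).
In <factor> → <factor> <cond> bool: add FIRST(bool) = { bool }.
Union: FOLLOW(<cond>) = { EOF, bool }.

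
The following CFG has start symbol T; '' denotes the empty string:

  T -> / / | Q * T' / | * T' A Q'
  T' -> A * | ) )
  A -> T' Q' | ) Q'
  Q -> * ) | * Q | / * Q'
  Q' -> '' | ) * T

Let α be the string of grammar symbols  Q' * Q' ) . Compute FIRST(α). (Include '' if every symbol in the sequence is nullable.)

{ ), * }

Add FIRST(Q')\{''} = { ) }; Q' is nullable, continue.
* is a terminal; add {*} and stop.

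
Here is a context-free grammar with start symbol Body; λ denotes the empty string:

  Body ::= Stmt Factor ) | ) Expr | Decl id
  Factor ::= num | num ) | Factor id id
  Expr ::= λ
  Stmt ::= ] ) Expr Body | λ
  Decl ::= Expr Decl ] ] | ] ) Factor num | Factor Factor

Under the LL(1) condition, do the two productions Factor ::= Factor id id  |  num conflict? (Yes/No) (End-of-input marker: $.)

Yes

FIRST(Factor id id) = { num } and FIRST(num) = { num }.
Both contain num, so the two alternatives are not disjoint — LL(1) conflict.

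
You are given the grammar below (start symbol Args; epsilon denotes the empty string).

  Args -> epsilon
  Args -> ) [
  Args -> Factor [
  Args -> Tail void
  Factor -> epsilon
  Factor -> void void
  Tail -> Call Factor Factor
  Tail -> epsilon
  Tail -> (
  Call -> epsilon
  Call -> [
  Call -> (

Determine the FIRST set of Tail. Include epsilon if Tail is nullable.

From Tail -> Call Factor Factor: Call, Factor, Factor nullable, take FIRST(Call) ∪ FIRST(Factor) ∪ FIRST(Factor) = { (, [, void }; also epsilon since the whole RHS is nullable.
Tail -> epsilon contributes epsilon.
Tail -> ( contributes {(}.
Union: FIRST(Tail) = { (, [, void, epsilon }.

{ (, [, void, epsilon }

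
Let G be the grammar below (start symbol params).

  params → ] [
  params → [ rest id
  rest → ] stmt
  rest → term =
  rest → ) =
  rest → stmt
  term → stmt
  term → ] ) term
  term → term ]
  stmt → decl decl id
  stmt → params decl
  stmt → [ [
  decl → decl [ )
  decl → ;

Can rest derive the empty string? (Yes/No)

No

No nonterminal in this grammar is nullable.
No production of rest has an RHS whose symbols are all nullable, so rest is not nullable.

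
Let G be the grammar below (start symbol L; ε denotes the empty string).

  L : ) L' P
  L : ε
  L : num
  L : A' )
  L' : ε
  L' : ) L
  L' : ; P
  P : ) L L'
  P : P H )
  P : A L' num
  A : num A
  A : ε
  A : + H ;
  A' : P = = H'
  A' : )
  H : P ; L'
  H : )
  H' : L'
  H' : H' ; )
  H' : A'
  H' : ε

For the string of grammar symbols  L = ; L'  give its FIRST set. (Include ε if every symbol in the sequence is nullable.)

{ ), +, ;, =, num }

Add FIRST(L)\{ε} = { ), +, ;, num }; L is nullable, continue.
= is a terminal; add {=} and stop.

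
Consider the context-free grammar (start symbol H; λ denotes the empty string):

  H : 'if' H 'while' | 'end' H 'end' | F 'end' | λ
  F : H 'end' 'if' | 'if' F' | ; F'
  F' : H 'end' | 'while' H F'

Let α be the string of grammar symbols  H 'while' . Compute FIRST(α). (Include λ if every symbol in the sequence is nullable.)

Add FIRST(H)\{λ} = { 'end', 'if', ; }; H is nullable, continue.
'while' is a terminal; add {'while'} and stop.

{ 'end', 'if', 'while', ; }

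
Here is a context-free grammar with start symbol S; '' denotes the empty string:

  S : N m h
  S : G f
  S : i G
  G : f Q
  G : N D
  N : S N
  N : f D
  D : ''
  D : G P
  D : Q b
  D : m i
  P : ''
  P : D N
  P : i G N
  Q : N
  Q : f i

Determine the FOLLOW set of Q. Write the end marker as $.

{ $, b, f, i, m }

In G : f Q: Q is at the end, add FOLLOW(G) = { $, b, f, i, m }.
In D : Q b: add FIRST(b) = { b }.
Union: FOLLOW(Q) = { $, b, f, i, m }.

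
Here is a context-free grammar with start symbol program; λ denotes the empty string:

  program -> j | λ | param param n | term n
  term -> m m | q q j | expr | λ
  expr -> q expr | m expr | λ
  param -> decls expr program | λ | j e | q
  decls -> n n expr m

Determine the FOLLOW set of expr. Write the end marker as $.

{ j, m, n, q }

In term -> expr: expr is at the end, add FOLLOW(term) = { n }.
In expr -> q expr: expr is at the end, add FOLLOW(expr) = { j, m, n, q }.
In expr -> m expr: expr is at the end, add FOLLOW(expr) = { j, m, n, q }.
In param -> decls expr program: add FIRST(program)\{λ} = { j, m, n, q }.
  Since program is nullable, also add FOLLOW(param) = { j, n, q }.
In decls -> n n expr m: add FIRST(m) = { m }.
Union: FOLLOW(expr) = { j, m, n, q }.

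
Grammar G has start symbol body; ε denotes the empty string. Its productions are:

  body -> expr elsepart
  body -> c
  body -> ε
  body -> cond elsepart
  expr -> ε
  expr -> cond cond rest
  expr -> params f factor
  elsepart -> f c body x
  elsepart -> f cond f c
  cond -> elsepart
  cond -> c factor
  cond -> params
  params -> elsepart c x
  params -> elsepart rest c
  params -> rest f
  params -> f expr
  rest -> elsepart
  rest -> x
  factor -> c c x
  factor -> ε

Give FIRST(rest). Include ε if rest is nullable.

{ f, x }

From rest -> elsepart: add FIRST(elsepart) = { f }.
rest -> x contributes {x}.
Union: FIRST(rest) = { f, x }.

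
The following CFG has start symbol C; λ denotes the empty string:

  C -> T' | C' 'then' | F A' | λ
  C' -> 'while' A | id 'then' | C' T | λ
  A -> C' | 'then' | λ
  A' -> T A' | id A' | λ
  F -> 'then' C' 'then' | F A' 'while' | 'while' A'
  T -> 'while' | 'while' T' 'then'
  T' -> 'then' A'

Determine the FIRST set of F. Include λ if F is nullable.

{ 'then', 'while' }

F -> 'then' C' 'then' contributes {'then'}.
From F -> F A' 'while': add FIRST(F) = { 'then', 'while' }.
F -> 'while' A' contributes {'while'}.
Union: FIRST(F) = { 'then', 'while' }.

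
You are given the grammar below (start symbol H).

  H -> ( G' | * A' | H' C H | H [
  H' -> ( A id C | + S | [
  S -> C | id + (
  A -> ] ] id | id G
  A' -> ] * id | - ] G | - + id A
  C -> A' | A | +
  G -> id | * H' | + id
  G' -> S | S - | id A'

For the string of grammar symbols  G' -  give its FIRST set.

Add FIRST(G') = { +, -, ], id }; G' is not nullable, stop.

{ +, -, ], id }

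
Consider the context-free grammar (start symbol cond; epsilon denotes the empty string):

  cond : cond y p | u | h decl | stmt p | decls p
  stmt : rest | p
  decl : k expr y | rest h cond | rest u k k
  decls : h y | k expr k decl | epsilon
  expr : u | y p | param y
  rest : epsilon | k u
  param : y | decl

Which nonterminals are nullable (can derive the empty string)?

{ decls, rest, stmt }

Directly nullable (have an epsilon-production): decls, rest.
stmt : rest with every symbol nullable, so stmt is nullable.
No other nonterminal has a production whose RHS symbols are all nullable.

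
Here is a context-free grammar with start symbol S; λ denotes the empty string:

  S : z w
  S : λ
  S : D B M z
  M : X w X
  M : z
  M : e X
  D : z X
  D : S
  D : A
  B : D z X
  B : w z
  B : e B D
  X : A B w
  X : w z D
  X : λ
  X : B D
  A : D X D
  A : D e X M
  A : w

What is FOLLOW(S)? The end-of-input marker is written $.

S is the start symbol, so $ ∈ FOLLOW(S).
In D : S: S is at the end, add FOLLOW(D) = { e, w, z }.
Union: FOLLOW(S) = { $, e, w, z }.

{ $, e, w, z }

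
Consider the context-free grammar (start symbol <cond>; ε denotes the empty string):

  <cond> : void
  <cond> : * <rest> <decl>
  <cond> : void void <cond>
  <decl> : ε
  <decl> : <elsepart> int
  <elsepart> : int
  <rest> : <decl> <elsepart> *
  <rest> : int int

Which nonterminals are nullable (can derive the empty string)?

Directly nullable (have an ε-production): <decl>.
No other nonterminal has a production whose RHS symbols are all nullable.

{ <decl> }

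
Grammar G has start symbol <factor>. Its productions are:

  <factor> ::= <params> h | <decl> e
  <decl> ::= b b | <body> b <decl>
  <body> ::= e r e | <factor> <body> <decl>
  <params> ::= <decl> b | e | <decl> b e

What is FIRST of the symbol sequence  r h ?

{ r }

r is a terminal; add {r} and stop.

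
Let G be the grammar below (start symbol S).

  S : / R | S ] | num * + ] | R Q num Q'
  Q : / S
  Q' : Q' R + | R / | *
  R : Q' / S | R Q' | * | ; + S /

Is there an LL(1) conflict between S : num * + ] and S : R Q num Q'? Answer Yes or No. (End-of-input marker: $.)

No

FIRST(num * + ]) = { num } and FIRST(R Q num Q') = { *, ; }.
The FIRST sets are disjoint and neither alternative is nullable — no conflict.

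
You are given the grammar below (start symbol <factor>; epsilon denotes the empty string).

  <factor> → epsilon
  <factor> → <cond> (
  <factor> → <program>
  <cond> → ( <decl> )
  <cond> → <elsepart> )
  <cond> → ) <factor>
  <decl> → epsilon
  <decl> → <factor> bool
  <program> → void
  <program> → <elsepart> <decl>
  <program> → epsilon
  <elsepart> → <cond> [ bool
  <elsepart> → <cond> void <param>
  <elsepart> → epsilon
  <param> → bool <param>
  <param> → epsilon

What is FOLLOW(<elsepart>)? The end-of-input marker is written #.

In <cond> → <elsepart> ): add FIRST()) = { ) }.
In <program> → <elsepart> <decl>: add FIRST(<decl>)\{epsilon} = { (, ), bool, void }.
  Since <decl> is nullable, also add FOLLOW(<program>) = { #, (, [, bool, void }.
Union: FOLLOW(<elsepart>) = { #, (, ), [, bool, void }.

{ #, (, ), [, bool, void }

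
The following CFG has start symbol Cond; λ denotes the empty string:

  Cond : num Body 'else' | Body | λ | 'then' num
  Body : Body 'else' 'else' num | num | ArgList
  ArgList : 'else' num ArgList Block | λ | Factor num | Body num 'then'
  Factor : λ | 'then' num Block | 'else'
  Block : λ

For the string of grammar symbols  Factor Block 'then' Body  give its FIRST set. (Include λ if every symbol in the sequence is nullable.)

{ 'else', 'then' }

Add FIRST(Factor)\{λ} = { 'else', 'then' }; Factor is nullable, continue.
Add FIRST(Block)\{λ} = {  }; Block is nullable, continue.
'then' is a terminal; add {'then'} and stop.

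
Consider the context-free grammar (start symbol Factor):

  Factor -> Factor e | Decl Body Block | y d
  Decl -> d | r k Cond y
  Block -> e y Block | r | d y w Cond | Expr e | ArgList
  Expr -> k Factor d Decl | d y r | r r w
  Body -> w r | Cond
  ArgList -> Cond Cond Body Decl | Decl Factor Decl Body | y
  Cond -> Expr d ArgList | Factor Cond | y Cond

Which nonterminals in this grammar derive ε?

{ } (none)

No nonterminal has an empty production or an RHS whose symbols are all nullable.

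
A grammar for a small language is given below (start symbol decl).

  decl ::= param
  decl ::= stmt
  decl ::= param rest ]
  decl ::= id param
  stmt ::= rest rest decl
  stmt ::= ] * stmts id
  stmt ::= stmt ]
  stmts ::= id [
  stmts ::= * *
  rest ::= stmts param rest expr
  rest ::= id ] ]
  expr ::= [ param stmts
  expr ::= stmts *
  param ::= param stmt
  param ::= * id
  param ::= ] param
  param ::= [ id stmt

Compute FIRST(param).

{ *, [, ] }

From param ::= param stmt: add FIRST(param) = { *, [, ] }.
param ::= * id contributes {*}.
param ::= ] param contributes {]}.
param ::= [ id stmt contributes {[}.
Union: FIRST(param) = { *, [, ] }.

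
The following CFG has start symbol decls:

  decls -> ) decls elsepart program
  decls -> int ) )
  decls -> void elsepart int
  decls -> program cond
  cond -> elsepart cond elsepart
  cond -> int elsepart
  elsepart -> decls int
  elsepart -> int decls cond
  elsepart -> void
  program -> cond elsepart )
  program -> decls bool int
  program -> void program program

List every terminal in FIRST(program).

From program -> cond elsepart ): add FIRST(cond) = { ), int, void }.
From program -> decls bool int: add FIRST(decls) = { ), int, void }.
program -> void program program contributes {void}.
Union: FIRST(program) = { ), int, void }.

{ ), int, void }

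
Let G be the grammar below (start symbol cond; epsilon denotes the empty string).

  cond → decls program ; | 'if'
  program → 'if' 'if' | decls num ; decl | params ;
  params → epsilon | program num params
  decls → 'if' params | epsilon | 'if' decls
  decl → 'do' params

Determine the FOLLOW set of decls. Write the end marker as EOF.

{ 'if', ;, num }

In cond → decls program ;: add FIRST(program ;) = { 'if', ;, num }.
In program → decls num ; decl: add FIRST(num ; decl) = { num }.
In decls → 'if' decls: decls is at the end, add FOLLOW(decls) = { 'if', ;, num }.
Union: FOLLOW(decls) = { 'if', ;, num }.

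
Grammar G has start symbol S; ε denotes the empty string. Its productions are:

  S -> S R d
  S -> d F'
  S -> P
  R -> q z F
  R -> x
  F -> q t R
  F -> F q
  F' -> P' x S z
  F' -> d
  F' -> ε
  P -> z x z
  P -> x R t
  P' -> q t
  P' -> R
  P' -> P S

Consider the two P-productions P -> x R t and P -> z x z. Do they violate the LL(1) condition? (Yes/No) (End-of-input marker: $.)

FIRST(x R t) = { x } and FIRST(z x z) = { z }.
The FIRST sets are disjoint and neither alternative is nullable — no conflict.

No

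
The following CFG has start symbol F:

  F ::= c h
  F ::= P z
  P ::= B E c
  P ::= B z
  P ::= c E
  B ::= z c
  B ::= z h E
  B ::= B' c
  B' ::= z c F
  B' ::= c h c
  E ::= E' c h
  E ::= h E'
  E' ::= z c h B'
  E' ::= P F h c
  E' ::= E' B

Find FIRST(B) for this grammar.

B ::= z c contributes {z}.
B ::= z h E contributes {z}.
From B ::= B' c: add FIRST(B') = { c, z }.
Union: FIRST(B) = { c, z }.

{ c, z }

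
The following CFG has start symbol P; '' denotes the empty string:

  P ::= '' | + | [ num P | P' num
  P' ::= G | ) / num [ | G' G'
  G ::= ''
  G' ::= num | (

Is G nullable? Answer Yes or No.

G has an ''-production, so G ⇒ ''.

Yes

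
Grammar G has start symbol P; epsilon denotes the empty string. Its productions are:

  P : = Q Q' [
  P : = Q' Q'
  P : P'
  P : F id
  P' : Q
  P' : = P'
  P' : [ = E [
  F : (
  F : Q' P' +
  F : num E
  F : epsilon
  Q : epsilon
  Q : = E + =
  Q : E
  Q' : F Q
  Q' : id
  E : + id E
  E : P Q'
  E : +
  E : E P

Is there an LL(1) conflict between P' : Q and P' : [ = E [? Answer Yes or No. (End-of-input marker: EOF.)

FIRST(Q) = { (, +, =, [, id, num, epsilon } and FIRST([ = E [) = { [ }.
Both contain [, so the two alternatives are not disjoint — LL(1) conflict.

Yes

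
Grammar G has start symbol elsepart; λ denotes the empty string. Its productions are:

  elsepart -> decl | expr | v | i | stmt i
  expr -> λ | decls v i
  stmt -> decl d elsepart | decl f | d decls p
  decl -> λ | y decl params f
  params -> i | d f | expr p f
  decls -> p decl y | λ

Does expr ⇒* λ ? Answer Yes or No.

expr has an λ-production, so expr ⇒ λ.

Yes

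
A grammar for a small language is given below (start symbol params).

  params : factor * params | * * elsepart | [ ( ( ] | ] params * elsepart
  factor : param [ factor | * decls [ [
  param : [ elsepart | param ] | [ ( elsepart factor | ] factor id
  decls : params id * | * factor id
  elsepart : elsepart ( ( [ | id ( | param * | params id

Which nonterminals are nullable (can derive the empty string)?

{ } (none)

No nonterminal has an empty production or an RHS whose symbols are all nullable.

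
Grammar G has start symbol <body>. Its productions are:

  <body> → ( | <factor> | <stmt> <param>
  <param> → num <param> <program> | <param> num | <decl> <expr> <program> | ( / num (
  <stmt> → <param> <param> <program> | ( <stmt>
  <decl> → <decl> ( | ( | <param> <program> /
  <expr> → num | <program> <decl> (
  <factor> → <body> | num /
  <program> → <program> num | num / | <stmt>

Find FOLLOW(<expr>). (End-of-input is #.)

In <param> → <decl> <expr> <program>: add FIRST(<program>) = { (, num }.
Union: FOLLOW(<expr>) = { (, num }.

{ (, num }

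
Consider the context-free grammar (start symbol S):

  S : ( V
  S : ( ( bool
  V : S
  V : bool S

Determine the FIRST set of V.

{ (, bool }

From V : S: add FIRST(S) = { ( }.
V : bool S contributes {bool}.
Union: FIRST(V) = { (, bool }.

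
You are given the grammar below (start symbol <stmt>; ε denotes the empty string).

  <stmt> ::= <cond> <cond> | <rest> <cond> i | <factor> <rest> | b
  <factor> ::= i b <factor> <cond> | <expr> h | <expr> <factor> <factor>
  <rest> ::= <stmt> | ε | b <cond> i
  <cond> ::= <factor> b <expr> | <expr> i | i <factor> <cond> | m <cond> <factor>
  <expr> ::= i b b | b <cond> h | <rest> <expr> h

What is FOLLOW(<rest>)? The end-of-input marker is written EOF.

{ EOF, b, i, m }

In <stmt> ::= <rest> <cond> i: add FIRST(<cond> i) = { b, i, m }.
In <stmt> ::= <factor> <rest>: <rest> is at the end, add FOLLOW(<stmt>) = { EOF, b, i, m }.
In <expr> ::= <rest> <expr> h: add FIRST(<expr> h) = { b, i, m }.
Union: FOLLOW(<rest>) = { EOF, b, i, m }.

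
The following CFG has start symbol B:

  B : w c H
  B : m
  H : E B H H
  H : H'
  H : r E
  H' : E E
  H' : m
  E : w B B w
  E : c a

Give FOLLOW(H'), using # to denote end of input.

In H : H': H' is at the end, add FOLLOW(H) = { #, c, m, r, w }.
Union: FOLLOW(H') = { #, c, m, r, w }.

{ #, c, m, r, w }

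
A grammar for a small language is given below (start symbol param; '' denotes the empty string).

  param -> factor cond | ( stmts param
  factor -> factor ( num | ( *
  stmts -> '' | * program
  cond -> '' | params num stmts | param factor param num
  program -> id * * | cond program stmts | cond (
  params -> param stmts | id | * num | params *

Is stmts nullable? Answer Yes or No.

stmts has an ''-production, so stmts ⇒ ''.

Yes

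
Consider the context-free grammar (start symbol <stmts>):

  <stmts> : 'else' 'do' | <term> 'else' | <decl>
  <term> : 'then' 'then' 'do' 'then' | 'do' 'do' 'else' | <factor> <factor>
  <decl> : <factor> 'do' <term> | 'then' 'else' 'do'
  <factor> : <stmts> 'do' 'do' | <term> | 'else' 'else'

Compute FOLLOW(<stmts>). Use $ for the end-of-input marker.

<stmts> is the start symbol, so $ ∈ FOLLOW(<stmts>).
In <factor> : <stmts> 'do' 'do': add FIRST('do' 'do') = { 'do' }.
Union: FOLLOW(<stmts>) = { $, 'do' }.

{ $, 'do' }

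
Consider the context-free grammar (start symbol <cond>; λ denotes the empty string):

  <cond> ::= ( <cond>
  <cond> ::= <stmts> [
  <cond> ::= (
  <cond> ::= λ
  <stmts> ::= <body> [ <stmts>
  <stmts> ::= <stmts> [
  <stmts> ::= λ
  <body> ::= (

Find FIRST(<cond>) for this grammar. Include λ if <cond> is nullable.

<cond> ::= ( <cond> contributes {(}.
From <cond> ::= <stmts> [: <stmts> nullable, take FIRST(<stmts>) ∪ {[} = { (, [ }.
<cond> ::= ( contributes {(}.
<cond> ::= λ contributes λ.
Union: FIRST(<cond>) = { (, [, λ }.

{ (, [, λ }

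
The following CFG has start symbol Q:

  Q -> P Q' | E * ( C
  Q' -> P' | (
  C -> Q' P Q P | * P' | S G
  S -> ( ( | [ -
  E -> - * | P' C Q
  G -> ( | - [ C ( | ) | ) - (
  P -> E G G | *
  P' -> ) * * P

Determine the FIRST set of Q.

{ ), *, - }

From Q -> P Q': add FIRST(P) = { ), *, - }.
From Q -> E * ( C: add FIRST(E) = { ), - }.
Union: FIRST(Q) = { ), *, - }.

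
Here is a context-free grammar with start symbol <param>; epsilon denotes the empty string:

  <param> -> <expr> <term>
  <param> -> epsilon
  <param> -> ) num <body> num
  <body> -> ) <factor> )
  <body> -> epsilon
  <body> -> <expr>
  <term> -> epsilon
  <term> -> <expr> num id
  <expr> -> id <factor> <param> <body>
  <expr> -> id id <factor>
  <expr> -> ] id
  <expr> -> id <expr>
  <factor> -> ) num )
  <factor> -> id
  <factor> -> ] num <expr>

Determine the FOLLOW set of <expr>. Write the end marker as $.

In <param> -> <expr> <term>: add FIRST(<term>)\{epsilon} = { ], id }.
  Since <term> is nullable, also add FOLLOW(<param>) = { $, ), ], id, num }.
In <body> -> <expr>: <expr> is at the end, add FOLLOW(<body>) = { $, ), ], id, num }.
In <term> -> <expr> num id: add FIRST(num id) = { num }.
In <expr> -> id <expr>: <expr> is at the end, add FOLLOW(<expr>) = { $, ), ], id, num }.
In <factor> -> ] num <expr>: <expr> is at the end, add FOLLOW(<factor>) = { $, ), ], id, num }.
Union: FOLLOW(<expr>) = { $, ), ], id, num }.

{ $, ), ], id, num }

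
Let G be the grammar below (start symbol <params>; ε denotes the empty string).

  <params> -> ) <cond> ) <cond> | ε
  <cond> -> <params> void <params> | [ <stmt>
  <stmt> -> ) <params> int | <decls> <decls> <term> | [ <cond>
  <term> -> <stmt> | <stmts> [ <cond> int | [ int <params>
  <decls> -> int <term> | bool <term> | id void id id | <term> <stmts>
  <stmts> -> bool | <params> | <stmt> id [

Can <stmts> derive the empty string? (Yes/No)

Yes

<stmts> -> <params> and each of <params> is nullable, so <stmts> ⇒* ε.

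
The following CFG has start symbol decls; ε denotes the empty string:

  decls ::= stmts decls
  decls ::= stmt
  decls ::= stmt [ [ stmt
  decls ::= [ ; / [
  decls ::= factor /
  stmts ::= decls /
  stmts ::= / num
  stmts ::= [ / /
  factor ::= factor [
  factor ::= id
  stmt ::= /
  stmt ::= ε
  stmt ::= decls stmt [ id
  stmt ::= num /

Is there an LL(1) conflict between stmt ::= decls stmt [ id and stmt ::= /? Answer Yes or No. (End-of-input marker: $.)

FIRST(decls stmt [ id) = { /, [, id, num } and FIRST(/) = { / }.
Both contain /, so the two alternatives are not disjoint — LL(1) conflict.

Yes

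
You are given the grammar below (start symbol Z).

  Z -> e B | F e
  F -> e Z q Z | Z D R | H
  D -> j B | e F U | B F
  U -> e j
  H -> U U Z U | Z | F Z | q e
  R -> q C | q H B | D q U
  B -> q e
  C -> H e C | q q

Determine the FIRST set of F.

F -> e Z q Z contributes {e}.
From F -> Z D R: add FIRST(Z) = { e, q }.
From F -> H: add FIRST(H) = { e, q }.
Union: FIRST(F) = { e, q }.

{ e, q }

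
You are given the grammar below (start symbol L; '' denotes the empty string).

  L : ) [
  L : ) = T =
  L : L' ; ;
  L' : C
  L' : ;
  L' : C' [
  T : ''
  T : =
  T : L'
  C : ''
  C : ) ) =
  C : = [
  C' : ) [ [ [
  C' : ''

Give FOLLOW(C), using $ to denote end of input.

In L' : C: C is at the end, add FOLLOW(L') = { ;, = }.
Union: FOLLOW(C) = { ;, = }.

{ ;, = }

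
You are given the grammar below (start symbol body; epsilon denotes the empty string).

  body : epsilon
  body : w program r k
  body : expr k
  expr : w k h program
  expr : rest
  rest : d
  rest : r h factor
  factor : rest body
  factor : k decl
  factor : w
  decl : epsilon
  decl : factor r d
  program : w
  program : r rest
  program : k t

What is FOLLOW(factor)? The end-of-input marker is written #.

In rest : r h factor: factor is at the end, add FOLLOW(rest) = { d, k, r, w }.
In decl : factor r d: add FIRST(r d) = { r }.
Union: FOLLOW(factor) = { d, k, r, w }.

{ d, k, r, w }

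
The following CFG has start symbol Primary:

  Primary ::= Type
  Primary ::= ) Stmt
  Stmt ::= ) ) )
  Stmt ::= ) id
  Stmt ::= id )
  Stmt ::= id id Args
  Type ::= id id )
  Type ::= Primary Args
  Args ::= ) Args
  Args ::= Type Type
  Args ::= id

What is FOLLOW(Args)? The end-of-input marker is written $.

{ $, ), id }

In Stmt ::= id id Args: Args is at the end, add FOLLOW(Stmt) = { $, ), id }.
In Type ::= Primary Args: Args is at the end, add FOLLOW(Type) = { $, ), id }.
In Args ::= ) Args: Args is at the end, add FOLLOW(Args) = { $, ), id }.
Union: FOLLOW(Args) = { $, ), id }.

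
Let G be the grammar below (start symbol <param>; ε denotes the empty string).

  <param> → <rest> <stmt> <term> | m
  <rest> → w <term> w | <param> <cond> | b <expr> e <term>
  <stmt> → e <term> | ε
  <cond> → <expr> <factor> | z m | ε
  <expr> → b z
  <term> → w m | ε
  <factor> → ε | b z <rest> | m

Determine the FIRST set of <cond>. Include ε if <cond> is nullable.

{ b, z, ε }

From <cond> → <expr> <factor>: add FIRST(<expr>) = { b }.
<cond> → z m contributes {z}.
<cond> → ε contributes ε.
Union: FIRST(<cond>) = { b, z, ε }.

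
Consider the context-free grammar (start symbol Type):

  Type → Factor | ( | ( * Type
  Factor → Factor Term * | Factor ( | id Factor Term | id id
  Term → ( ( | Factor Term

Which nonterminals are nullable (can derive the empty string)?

{ } (none)

No nonterminal has an empty production or an RHS whose symbols are all nullable.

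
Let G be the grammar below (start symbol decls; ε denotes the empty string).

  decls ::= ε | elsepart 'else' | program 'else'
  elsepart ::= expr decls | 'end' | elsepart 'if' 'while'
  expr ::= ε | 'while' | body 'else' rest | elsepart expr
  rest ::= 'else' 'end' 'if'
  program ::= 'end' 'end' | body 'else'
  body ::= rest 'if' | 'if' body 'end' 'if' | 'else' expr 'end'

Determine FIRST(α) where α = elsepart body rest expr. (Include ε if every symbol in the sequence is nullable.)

Add FIRST(elsepart)\{ε} = { 'else', 'end', 'if', 'while' }; elsepart is nullable, continue.
Add FIRST(body) = { 'else', 'if' }; body is not nullable, stop.

{ 'else', 'end', 'if', 'while' }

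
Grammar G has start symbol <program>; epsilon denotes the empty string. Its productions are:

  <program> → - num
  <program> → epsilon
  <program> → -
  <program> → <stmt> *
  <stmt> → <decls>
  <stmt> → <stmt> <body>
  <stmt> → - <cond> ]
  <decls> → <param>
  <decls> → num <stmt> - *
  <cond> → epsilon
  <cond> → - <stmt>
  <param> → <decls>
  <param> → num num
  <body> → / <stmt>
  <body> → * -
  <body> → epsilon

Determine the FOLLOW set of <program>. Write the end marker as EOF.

<program> is the start symbol, so EOF ∈ FOLLOW(<program>).
Union: FOLLOW(<program>) = { EOF }.

{ EOF }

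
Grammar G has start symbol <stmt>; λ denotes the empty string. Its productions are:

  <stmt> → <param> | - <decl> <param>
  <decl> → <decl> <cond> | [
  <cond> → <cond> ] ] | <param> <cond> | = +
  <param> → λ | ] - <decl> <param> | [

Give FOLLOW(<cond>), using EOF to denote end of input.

{ EOF, =, [, ] }

In <decl> → <decl> <cond>: <cond> is at the end, add FOLLOW(<decl>) = { EOF, =, [, ] }.
In <cond> → <cond> ] ]: add FIRST(] ]) = { ] }.
In <cond> → <param> <cond>: <cond> is at the end, add FOLLOW(<cond>) = { EOF, =, [, ] }.
Union: FOLLOW(<cond>) = { EOF, =, [, ] }.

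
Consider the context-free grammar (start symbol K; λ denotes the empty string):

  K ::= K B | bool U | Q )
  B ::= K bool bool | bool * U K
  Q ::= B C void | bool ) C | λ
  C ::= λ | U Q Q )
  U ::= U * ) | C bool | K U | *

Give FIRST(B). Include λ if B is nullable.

From B ::= K bool bool: add FIRST(K) = { ), bool }.
B ::= bool * U K contributes {bool}.
Union: FIRST(B) = { ), bool }.

{ ), bool }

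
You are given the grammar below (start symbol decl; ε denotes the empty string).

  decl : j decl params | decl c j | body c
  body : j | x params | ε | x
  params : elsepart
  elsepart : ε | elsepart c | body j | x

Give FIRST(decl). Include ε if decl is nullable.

{ c, j, x }

decl : j decl params contributes {j}.
From decl : decl c j: add FIRST(decl) = { c, j, x }.
From decl : body c: body nullable, take FIRST(body) ∪ {c} = { c, j, x }.
Union: FIRST(decl) = { c, j, x }.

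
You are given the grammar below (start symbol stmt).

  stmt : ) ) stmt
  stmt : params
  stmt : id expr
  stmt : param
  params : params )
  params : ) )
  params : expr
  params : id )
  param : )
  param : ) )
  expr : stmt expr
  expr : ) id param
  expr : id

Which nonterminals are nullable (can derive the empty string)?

No nonterminal has an empty production or an RHS whose symbols are all nullable.

{ } (none)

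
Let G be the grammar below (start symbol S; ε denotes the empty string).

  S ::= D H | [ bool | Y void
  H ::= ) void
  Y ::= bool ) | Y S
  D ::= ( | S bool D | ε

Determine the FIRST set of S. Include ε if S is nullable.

{ (, ), [, bool }

From S ::= D H: D nullable, take FIRST(D) ∪ FIRST(H) = { (, ), [, bool }.
S ::= [ bool contributes {[}.
From S ::= Y void: add FIRST(Y) = { bool }.
Union: FIRST(S) = { (, ), [, bool }.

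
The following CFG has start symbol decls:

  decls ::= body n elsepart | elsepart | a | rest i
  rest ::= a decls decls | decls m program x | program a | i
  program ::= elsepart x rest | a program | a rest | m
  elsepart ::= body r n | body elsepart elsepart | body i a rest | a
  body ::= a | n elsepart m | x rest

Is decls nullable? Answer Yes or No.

No nonterminal in this grammar is nullable.
No production of decls has an RHS whose symbols are all nullable, so decls is not nullable.

No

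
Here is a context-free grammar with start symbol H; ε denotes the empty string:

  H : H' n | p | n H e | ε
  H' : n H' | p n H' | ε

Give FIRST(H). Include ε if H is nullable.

From H : H' n: H' nullable, take FIRST(H') ∪ {n} = { n, p }.
H : p contributes {p}.
H : n H e contributes {n}.
H : ε contributes ε.
Union: FIRST(H) = { n, p, ε }.

{ n, p, ε }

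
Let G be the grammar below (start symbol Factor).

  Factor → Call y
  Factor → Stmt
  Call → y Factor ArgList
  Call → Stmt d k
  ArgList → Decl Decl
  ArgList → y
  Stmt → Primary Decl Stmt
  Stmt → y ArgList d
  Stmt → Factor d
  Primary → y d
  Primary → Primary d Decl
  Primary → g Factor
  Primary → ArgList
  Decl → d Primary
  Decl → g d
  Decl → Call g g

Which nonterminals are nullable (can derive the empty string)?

{ } (none)

No nonterminal has an empty production or an RHS whose symbols are all nullable.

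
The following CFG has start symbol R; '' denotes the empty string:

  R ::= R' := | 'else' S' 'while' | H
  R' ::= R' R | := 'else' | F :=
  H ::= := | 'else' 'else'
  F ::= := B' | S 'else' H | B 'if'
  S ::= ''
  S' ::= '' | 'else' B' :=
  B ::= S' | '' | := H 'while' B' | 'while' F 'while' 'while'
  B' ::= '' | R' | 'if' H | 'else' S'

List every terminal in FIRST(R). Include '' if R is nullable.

From R ::= R' :=: add FIRST(R') = { 'else', 'if', 'while', := }.
R ::= 'else' S' 'while' contributes {'else'}.
From R ::= H: add FIRST(H) = { 'else', := }.
Union: FIRST(R) = { 'else', 'if', 'while', := }.

{ 'else', 'if', 'while', := }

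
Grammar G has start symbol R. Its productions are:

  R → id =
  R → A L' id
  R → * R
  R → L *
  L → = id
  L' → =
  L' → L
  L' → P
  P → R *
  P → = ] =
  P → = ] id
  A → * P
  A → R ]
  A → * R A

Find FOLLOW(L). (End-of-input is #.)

{ *, id }

In R → L *: add FIRST(*) = { * }.
In L' → L: L is at the end, add FOLLOW(L') = { id }.
Union: FOLLOW(L) = { *, id }.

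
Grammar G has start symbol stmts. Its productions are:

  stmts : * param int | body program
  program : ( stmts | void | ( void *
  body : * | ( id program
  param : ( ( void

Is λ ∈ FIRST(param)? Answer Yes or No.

No nonterminal in this grammar is nullable.
No production of param has an RHS whose symbols are all nullable, so param is not nullable.

No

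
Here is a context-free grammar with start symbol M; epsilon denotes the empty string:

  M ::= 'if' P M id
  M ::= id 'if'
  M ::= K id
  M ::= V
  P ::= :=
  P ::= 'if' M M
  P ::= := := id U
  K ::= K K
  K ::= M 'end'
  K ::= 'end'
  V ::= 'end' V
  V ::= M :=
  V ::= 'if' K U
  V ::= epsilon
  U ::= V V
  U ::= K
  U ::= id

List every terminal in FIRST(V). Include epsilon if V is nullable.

{ 'end', 'if', :=, id, epsilon }

V ::= 'end' V contributes {'end'}.
From V ::= M :=: M nullable, take FIRST(M) ∪ {:=} = { 'end', 'if', :=, id }.
V ::= 'if' K U contributes {'if'}.
V ::= epsilon contributes epsilon.
Union: FIRST(V) = { 'end', 'if', :=, id, epsilon }.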